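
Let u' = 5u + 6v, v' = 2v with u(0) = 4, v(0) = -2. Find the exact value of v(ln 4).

A = [[5,6],[0,2]]; eigenvalues λ = 2, 5.
Eigenvectors: (2,-1) for λ=2, (1,0) for λ=5.
From the initial condition, c_1 = 2, c_2 = 0.
v(ln 4) = (2)(4^2)(-1) + (0)(4^5)(0) = -32.

-32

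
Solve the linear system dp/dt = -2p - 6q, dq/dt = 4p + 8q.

Coefficient matrix A = [[-2, -6], [4, 8]].
Characteristic polynomial det(A - λI) = λ^2 - 6λ + 8 = 0.
Eigenvalues λ = 2, 4.
For λ=2: (A-λI) row 1 is [-4, -6], so an eigenvector is (3, -2).
For λ=4: (A-λI) row 1 is [-6, -6], so an eigenvector is (1, -1).
General solution: K_1e^(2t)(3,-2) + K_2e^(4t)(1,-1).

p(t) = 3K_1e^(2t) + K_2e^(4t), q(t) = -2K_1e^(2t) - K_2e^(4t)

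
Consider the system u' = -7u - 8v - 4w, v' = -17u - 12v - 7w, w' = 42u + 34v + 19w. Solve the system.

Coefficient matrix A = [[-7, -8, -4], [-17, -12, -7], [42, 34, 19]].
det(A - λI) = 0 gives eigenvalues λ = 1, 2, -3.
For λ=1: eigenvector (-1,-3,8).
For λ=2: eigenvector (0,1,-2).
For λ=-3: eigenvector (1,2,-5).
General solution: c_1e^(t)(-1,-3,8) + c_2e^(2t)(0,1,-2) + c_3e^(-3t)(1,2,-5).

u(t) = -c_1e^(t) + c_3e^(-3t), v(t) = -3c_1e^(t) + c_2e^(2t) + 2c_3e^(-3t), w(t) = 8c_1e^(t) - 2c_2e^(2t) - 5c_3e^(-3t)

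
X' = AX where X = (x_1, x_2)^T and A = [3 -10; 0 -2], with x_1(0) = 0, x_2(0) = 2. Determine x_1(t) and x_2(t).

Coefficient matrix A = [[3, -10], [0, -2]].
Characteristic polynomial det(A - λI) = λ^2 - λ - 6 = 0.
Eigenvalues λ = 3, -2.
For λ=3: (A-λI) row 1 is [0, -10], so an eigenvector is (1, 0).
For λ=-2: (A-λI) row 1 is [5, -10], so an eigenvector is (-2, -1).
General solution: c_1e^(3t)(1,0) + c_2e^(-2t)(-2,-1).
Applying x_1(0)=0, x_2(0)=2 gives c_1=-4, c_2=-2.

x_1(t) = -4e^(3t) + 4e^(-2t), x_2(t) = 2e^(-2t)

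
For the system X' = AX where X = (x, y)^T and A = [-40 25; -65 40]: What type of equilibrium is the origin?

center

A = [[-40,25],[-65,40]]; det(A-λI) = λ^2 + 25.
λ = 0 ± 5i: zero real part.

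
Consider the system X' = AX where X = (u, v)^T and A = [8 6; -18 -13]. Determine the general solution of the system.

u(t) = 2c_1e^(-t) + c_2e^(-4t), v(t) = -3c_1e^(-t) - 2c_2e^(-4t)

Coefficient matrix A = [[8, 6], [-18, -13]].
Characteristic polynomial det(A - λI) = λ^2 + 5λ + 4 = 0.
Eigenvalues λ = -1, -4.
For λ=-1: (A-λI) row 1 is [9, 6], so an eigenvector is (2, -3).
For λ=-4: (A-λI) row 1 is [12, 6], so an eigenvector is (1, -2).
General solution: c_1e^(-t)(2,-3) + c_2e^(-4t)(1,-2).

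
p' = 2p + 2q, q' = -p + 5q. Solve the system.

Coefficient matrix A = [[2, 2], [-1, 5]].
Characteristic polynomial det(A - λI) = λ^2 - 7λ + 12 = 0.
Eigenvalues λ = 4, 3.
For λ=4: (A-λI) row 1 is [-2, 2], so an eigenvector is (1, 1).
For λ=3: (A-λI) row 1 is [-1, 2], so an eigenvector is (-2, -1).
General solution: C_1e^(4t)(1,1) + C_2e^(3t)(-2,-1).

p(t) = C_1e^(4t) - 2C_2e^(3t), q(t) = C_1e^(4t) - C_2e^(3t)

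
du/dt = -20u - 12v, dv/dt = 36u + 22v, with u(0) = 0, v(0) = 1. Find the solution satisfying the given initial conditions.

u(t) = -2e^(4t) + 2e^(-2t), v(t) = 4e^(4t) - 3e^(-2t)

Coefficient matrix A = [[-20, -12], [36, 22]].
Characteristic polynomial det(A - λI) = λ^2 - 2λ - 8 = 0.
Eigenvalues λ = 4, -2.
For λ=4: (A-λI) row 1 is [-24, -12], so an eigenvector is (-1, 2).
For λ=-2: (A-λI) row 1 is [-18, -12], so an eigenvector is (2, -3).
General solution: c_1e^(4t)(-1,2) + c_2e^(-2t)(2,-3).
Applying u(0)=0, v(0)=1 gives c_1=2, c_2=1.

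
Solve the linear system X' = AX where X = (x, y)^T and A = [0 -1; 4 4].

Coefficient matrix A = [[0, -1], [4, 4]].
Characteristic polynomial det(A - λI) = λ^2 - 4λ + 4 = 0.
Single eigenvalue λ = 2 with algebraic multiplicity 2.
Eigenvector v = (-1,2); generalized eigenvector w with (A-λI)w=v is (-1,3).
General solution: e^(2t)[c_1·v + c_2·(t·v + w)].

x(t) = -c_1e^(2t) - c_2te^(2t) - c_2e^(2t), y(t) = 2c_1e^(2t) + 2c_2te^(2t) + 3c_2e^(2t)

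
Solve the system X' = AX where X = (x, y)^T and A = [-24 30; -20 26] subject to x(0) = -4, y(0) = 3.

x(t) = 17e^(6t) - 21e^(-4t), y(t) = 17e^(6t) - 14e^(-4t)

Coefficient matrix A = [[-24, 30], [-20, 26]].
Characteristic polynomial det(A - λI) = λ^2 - 2λ - 24 = 0.
Eigenvalues λ = -4, 6.
For λ=-4: (A-λI) row 1 is [-20, 30], so an eigenvector is (3, 2).
For λ=6: (A-λI) row 1 is [-30, 30], so an eigenvector is (1, 1).
General solution: K_1e^(-4t)(3,2) + K_2e^(6t)(1,1).
Applying x(0)=-4, y(0)=3 gives K_1=-7, K_2=17.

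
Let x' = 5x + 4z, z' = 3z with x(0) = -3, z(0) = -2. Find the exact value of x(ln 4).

-6912

A = [[5,4],[0,3]]; eigenvalues λ = 5, 3.
Eigenvectors: (1,0) for λ=5, (-2,1) for λ=3.
From the initial condition, c_1 = -7, c_2 = -2.
x(ln 4) = (-7)(4^5)(1) + (-2)(4^3)(-2) = -6912.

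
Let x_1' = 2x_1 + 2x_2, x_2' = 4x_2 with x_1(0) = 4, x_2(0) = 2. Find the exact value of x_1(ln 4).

544

A = [[2,2],[0,4]]; eigenvalues λ = 4, 2.
Eigenvectors: (1,1) for λ=4, (-1,0) for λ=2.
From the initial condition, c_1 = 2, c_2 = -2.
x_1(ln 4) = (2)(4^4)(1) + (-2)(4^2)(-1) = 544.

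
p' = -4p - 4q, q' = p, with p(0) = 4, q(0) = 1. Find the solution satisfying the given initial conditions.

Coefficient matrix A = [[-4, -4], [1, 0]].
Characteristic polynomial det(A - λI) = λ^2 + 4λ + 4 = 0.
Single eigenvalue λ = -2 with algebraic multiplicity 2.
Eigenvector v = (2,-1); generalized eigenvector w with (A-λI)w=v is (1,-1).
General solution: e^(-2t)[K_1·v + K_2·(t·v + w)].
Applying p(0)=4, q(0)=1 gives K_1=5, K_2=-6.

p(t) = -12te^(-2t) + 4e^(-2t), q(t) = 6te^(-2t) + e^(-2t)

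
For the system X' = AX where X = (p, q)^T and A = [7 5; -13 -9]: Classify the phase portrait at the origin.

stable spiral

A = [[7,5],[-13,-9]]; det(A-λI) = λ^2 + 2λ + 2.
λ = -1 ± i: negative real part.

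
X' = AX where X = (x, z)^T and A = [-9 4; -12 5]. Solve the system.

x(t) = -K_1e^(-t) + 2K_2e^(-3t), z(t) = -2K_1e^(-t) + 3K_2e^(-3t)

Coefficient matrix A = [[-9, 4], [-12, 5]].
Characteristic polynomial det(A - λI) = λ^2 + 4λ + 3 = 0.
Eigenvalues λ = -1, -3.
For λ=-1: (A-λI) row 1 is [-8, 4], so an eigenvector is (-1, -2).
For λ=-3: (A-λI) row 1 is [-6, 4], so an eigenvector is (2, 3).
General solution: K_1e^(-t)(-1,-2) + K_2e^(-3t)(2,3).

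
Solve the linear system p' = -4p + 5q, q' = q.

Coefficient matrix A = [[-4, 5], [0, 1]].
Characteristic polynomial det(A - λI) = λ^2 + 3λ - 4 = 0.
Eigenvalues λ = -4, 1.
For λ=-4: (A-λI) row 1 is [0, 5], so an eigenvector is (-1, 0).
For λ=1: (A-λI) row 1 is [-5, 5], so an eigenvector is (1, 1).
General solution: c_1e^(-4t)(-1,0) + c_2e^(t)(1,1).

p(t) = -c_1e^(-4t) + c_2e^(t), q(t) = c_2e^(t)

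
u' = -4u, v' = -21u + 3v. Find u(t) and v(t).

Coefficient matrix A = [[-4, 0], [-21, 3]].
Characteristic polynomial det(A - λI) = λ^2 + λ - 12 = 0.
Eigenvalues λ = -4, 3.
For λ=-4: (A-λI) row 2 is [-21, 7], so an eigenvector is (1, 3).
For λ=3: (A-λI) row 1 is [-7, 0], so an eigenvector is (0, -1).
General solution: C_1e^(-4t)(1,3) + C_2e^(3t)(0,-1).

u(t) = C_1e^(-4t), v(t) = 3C_1e^(-4t) - C_2e^(3t)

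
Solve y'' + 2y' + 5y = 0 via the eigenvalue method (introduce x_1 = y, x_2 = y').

Let x_1 = y, x_2 = y'. Then x_1' = x_2 and x_2' = -5x_1 - 2x_2.
A = [[0,1],[-5,-2]]; det(A-λI) = λ^2 + 2λ + 5.
Eigenvalues λ = -1 ± 2i.

y(t) = C_1e^(-t)cos(2t) + C_2e^(-t)sin(2t)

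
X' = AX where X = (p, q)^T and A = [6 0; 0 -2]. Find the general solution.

p(t) = K_2e^(6t), q(t) = -K_1e^(-2t)

Coefficient matrix A = [[6, 0], [0, -2]].
Characteristic polynomial det(A - λI) = λ^2 - 4λ - 12 = 0.
Eigenvalues λ = -2, 6.
For λ=-2: (A-λI) row 1 is [8, 0], so an eigenvector is (0, -1).
For λ=6: (A-λI) row 2 is [0, -8], so an eigenvector is (1, 0).
General solution: K_1e^(-2t)(0,-1) + K_2e^(6t)(1,0).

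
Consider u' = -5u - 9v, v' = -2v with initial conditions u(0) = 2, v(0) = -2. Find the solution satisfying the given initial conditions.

u(t) = 6e^(-2t) - 4e^(-5t), v(t) = -2e^(-2t)

Coefficient matrix A = [[-5, -9], [0, -2]].
Characteristic polynomial det(A - λI) = λ^2 + 7λ + 10 = 0.
Eigenvalues λ = -2, -5.
For λ=-2: (A-λI) row 1 is [-3, -9], so an eigenvector is (-3, 1).
For λ=-5: (A-λI) row 1 is [0, -9], so an eigenvector is (-1, 0).
General solution: K_1e^(-2t)(-3,1) + K_2e^(-5t)(-1,0).
Applying u(0)=2, v(0)=-2 gives K_1=-2, K_2=4.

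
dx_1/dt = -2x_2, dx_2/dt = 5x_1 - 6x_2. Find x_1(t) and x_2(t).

x_1(t) = c_1e^(-3t)sin(t) - c_1e^(-3t)cos(t) - c_2e^(-3t)sin(t) - c_2e^(-3t)cos(t), x_2(t) = c_1e^(-3t)sin(t) - 2c_1e^(-3t)cos(t) - 2c_2e^(-3t)sin(t) - c_2e^(-3t)cos(t)

Coefficient matrix A = [[0, -2], [5, -6]].
Characteristic polynomial det(A - λI) = λ^2 + 6λ + 10 = 0.
Eigenvalues λ = -3 ± i (complex conjugate pair).
For λ=-3+i: an eigenvector is (-1,-2) - i(1,1) = (-1 - i, -2 - i).
A real fundamental pair from Re and Im of e^((-3+i)t)v: X_1 = e^(-3t)(cos(t)·(-1,-2) + sin(t)·(1,1)), X_2 = e^(-3t)(sin(t)·(-1,-2) - cos(t)·(1,1)).
General solution: c_1X_1 + c_2X_2.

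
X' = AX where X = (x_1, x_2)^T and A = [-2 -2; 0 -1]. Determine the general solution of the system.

x_1(t) = 2K_1e^(-t) - K_2e^(-2t), x_2(t) = -K_1e^(-t)

Coefficient matrix A = [[-2, -2], [0, -1]].
Characteristic polynomial det(A - λI) = λ^2 + 3λ + 2 = 0.
Eigenvalues λ = -1, -2.
For λ=-1: (A-λI) row 1 is [-1, -2], so an eigenvector is (2, -1).
For λ=-2: (A-λI) row 1 is [0, -2], so an eigenvector is (-1, 0).
General solution: K_1e^(-t)(2,-1) + K_2e^(-2t)(-1,0).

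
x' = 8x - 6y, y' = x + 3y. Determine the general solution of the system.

Coefficient matrix A = [[8, -6], [1, 3]].
Characteristic polynomial det(A - λI) = λ^2 - 11λ + 30 = 0.
Eigenvalues λ = 5, 6.
For λ=5: (A-λI) row 1 is [3, -6], so an eigenvector is (-2, -1).
For λ=6: (A-λI) row 1 is [2, -6], so an eigenvector is (-3, -1).
General solution: C_1e^(5t)(-2,-1) + C_2e^(6t)(-3,-1).

x(t) = -2C_1e^(5t) - 3C_2e^(6t), y(t) = -C_1e^(5t) - C_2e^(6t)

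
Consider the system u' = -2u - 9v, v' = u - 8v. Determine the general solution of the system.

Coefficient matrix A = [[-2, -9], [1, -8]].
Characteristic polynomial det(A - λI) = λ^2 + 10λ + 25 = 0.
Single eigenvalue λ = -5 with algebraic multiplicity 2.
Eigenvector v = (-3,-1); generalized eigenvector w with (A-λI)w=v is (2,1).
General solution: e^(-5t)[c_1·v + c_2·(t·v + w)].

u(t) = -3c_1e^(-5t) - 3c_2te^(-5t) + 2c_2e^(-5t), v(t) = -c_1e^(-5t) - c_2te^(-5t) + c_2e^(-5t)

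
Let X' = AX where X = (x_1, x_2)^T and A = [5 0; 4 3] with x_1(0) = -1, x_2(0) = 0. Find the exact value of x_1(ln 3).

-243

A = [[5,0],[4,3]]; eigenvalues λ = 3, 5.
Eigenvectors: (0,1) for λ=3, (1,2) for λ=5.
From the initial condition, c_1 = 2, c_2 = -1.
x_1(ln 3) = (2)(3^3)(0) + (-1)(3^5)(1) = -243.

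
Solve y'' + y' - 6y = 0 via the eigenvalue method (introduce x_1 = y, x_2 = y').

Let x_1 = y, x_2 = y'. Then x_1' = x_2 and x_2' = 6x_1 - x_2.
A = [[0,1],[6,-1]]; det(A-λI) = λ^2 + λ - 6.
Eigenvalues λ = -3, 2 with eigenvectors (1,-3), (1,2).

y(t) = C_1e^(-3t) + C_2e^(2t)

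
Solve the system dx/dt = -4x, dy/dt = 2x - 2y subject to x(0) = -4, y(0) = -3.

Coefficient matrix A = [[-4, 0], [2, -2]].
Characteristic polynomial det(A - λI) = λ^2 + 6λ + 8 = 0.
Eigenvalues λ = -2, -4.
For λ=-2: (A-λI) row 1 is [-2, 0], so an eigenvector is (0, 1).
For λ=-4: (A-λI) row 2 is [2, 2], so an eigenvector is (-1, 1).
General solution: K_1e^(-2t)(0,1) + K_2e^(-4t)(-1,1).
Applying x(0)=-4, y(0)=-3 gives K_1=-7, K_2=4.

x(t) = -4e^(-4t), y(t) = -7e^(-2t) + 4e^(-4t)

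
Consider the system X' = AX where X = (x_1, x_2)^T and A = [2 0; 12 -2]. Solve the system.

x_1(t) = c_2e^(2t), x_2(t) = -c_1e^(-2t) + 3c_2e^(2t)

Coefficient matrix A = [[2, 0], [12, -2]].
Characteristic polynomial det(A - λI) = λ^2 - 4 = 0.
Eigenvalues λ = -2, 2.
For λ=-2: (A-λI) row 1 is [4, 0], so an eigenvector is (0, -1).
For λ=2: (A-λI) row 2 is [12, -4], so an eigenvector is (1, 3).
General solution: c_1e^(-2t)(0,-1) + c_2e^(2t)(1,3).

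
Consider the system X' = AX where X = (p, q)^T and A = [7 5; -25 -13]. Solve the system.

p(t) = C_1e^(-3t)cos(5t) + C_2e^(-3t)sin(5t), q(t) = -C_1e^(-3t)sin(5t) - 2C_1e^(-3t)cos(5t) - 2C_2e^(-3t)sin(5t) + C_2e^(-3t)cos(5t)

Coefficient matrix A = [[7, 5], [-25, -13]].
Characteristic polynomial det(A - λI) = λ^2 + 6λ + 34 = 0.
Eigenvalues λ = -3 ± 5i (complex conjugate pair).
For λ=-3+5i: an eigenvector is (1,-2) - i(0,-1) = (1, -2 + i).
A real fundamental pair from Re and Im of e^((-3+5i)t)v: X_1 = e^(-3t)(cos(5t)·(1,-2) + sin(5t)·(0,-1)), X_2 = e^(-3t)(sin(5t)·(1,-2) - cos(5t)·(0,-1)).
General solution: C_1X_1 + C_2X_2.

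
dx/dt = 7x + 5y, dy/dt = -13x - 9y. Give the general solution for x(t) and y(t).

x(t) = -2C_1e^(-t)sin(t) + C_1e^(-t)cos(t) + C_2e^(-t)sin(t) + 2C_2e^(-t)cos(t), y(t) = 3C_1e^(-t)sin(t) - 2C_1e^(-t)cos(t) - 2C_2e^(-t)sin(t) - 3C_2e^(-t)cos(t)

Coefficient matrix A = [[7, 5], [-13, -9]].
Characteristic polynomial det(A - λI) = λ^2 + 2λ + 2 = 0.
Eigenvalues λ = -1 ± i (complex conjugate pair).
For λ=-1+i: an eigenvector is (1,-2) - i(-2,3) = (1 + 2i, -2 - 3i).
A real fundamental pair from Re and Im of e^((-1+i)t)v: X_1 = e^(-t)(cos(t)·(1,-2) + sin(t)·(-2,3)), X_2 = e^(-t)(sin(t)·(1,-2) - cos(t)·(-2,3)).
General solution: C_1X_1 + C_2X_2.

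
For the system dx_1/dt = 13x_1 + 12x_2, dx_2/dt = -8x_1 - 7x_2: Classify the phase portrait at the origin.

unstable node

A = [[13,12],[-8,-7]]; det(A-λI) = λ^2 - 6λ + 5.
λ = 1, 5: both positive.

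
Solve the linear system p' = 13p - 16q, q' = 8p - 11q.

Coefficient matrix A = [[13, -16], [8, -11]].
Characteristic polynomial det(A - λI) = λ^2 - 2λ - 15 = 0.
Eigenvalues λ = 5, -3.
For λ=5: (A-λI) row 1 is [8, -16], so an eigenvector is (-2, -1).
For λ=-3: (A-λI) row 1 is [16, -16], so an eigenvector is (-1, -1).
General solution: C_1e^(5t)(-2,-1) + C_2e^(-3t)(-1,-1).

p(t) = -2C_1e^(5t) - C_2e^(-3t), q(t) = -C_1e^(5t) - C_2e^(-3t)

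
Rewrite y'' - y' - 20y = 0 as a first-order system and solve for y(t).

y(t) = K_1e^(5t) + K_2e^(-4t)

Let x_1 = y, x_2 = y'. Then x_1' = x_2 and x_2' = 20x_1 + x_2.
A = [[0,1],[20,1]]; det(A-λI) = λ^2 - λ - 20.
Eigenvalues λ = 5, -4 with eigenvectors (1,5), (1,-4).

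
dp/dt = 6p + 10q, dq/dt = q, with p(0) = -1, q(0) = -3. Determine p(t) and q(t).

p(t) = -7e^(6t) + 6e^(t), q(t) = -3e^(t)

Coefficient matrix A = [[6, 10], [0, 1]].
Characteristic polynomial det(A - λI) = λ^2 - 7λ + 6 = 0.
Eigenvalues λ = 1, 6.
For λ=1: (A-λI) row 1 is [5, 10], so an eigenvector is (2, -1).
For λ=6: (A-λI) row 1 is [0, 10], so an eigenvector is (1, 0).
General solution: C_1e^(t)(2,-1) + C_2e^(6t)(1,0).
Applying p(0)=-1, q(0)=-3 gives C_1=3, C_2=-7.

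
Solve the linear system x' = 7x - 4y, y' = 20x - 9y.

Coefficient matrix A = [[7, -4], [20, -9]].
Characteristic polynomial det(A - λI) = λ^2 + 2λ + 17 = 0.
Eigenvalues λ = -1 ± 4i (complex conjugate pair).
For λ=-1+4i: an eigenvector is (1,2) - i(0,1) = (1, 2 - i).
A real fundamental pair from Re and Im of e^((-1+4i)t)v: X_1 = e^(-t)(cos(4t)·(1,2) + sin(4t)·(0,1)), X_2 = e^(-t)(sin(4t)·(1,2) - cos(4t)·(0,1)).
General solution: K_1X_1 + K_2X_2.

x(t) = K_1e^(-t)cos(4t) + K_2e^(-t)sin(4t), y(t) = K_1e^(-t)sin(4t) + 2K_1e^(-t)cos(4t) + 2K_2e^(-t)sin(4t) - K_2e^(-t)cos(4t)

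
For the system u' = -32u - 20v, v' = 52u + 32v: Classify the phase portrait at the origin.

A = [[-32,-20],[52,32]]; det(A-λI) = λ^2 + 16.
λ = 0 ± 4i: zero real part.

center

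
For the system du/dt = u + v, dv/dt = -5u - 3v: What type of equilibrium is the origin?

A = [[1,1],[-5,-3]]; det(A-λI) = λ^2 + 2λ + 2.
λ = -1 ± i: negative real part.

stable spiral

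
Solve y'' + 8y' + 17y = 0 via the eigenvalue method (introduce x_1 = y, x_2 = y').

y(t) = c_1e^(-4t)cos(t) + c_2e^(-4t)sin(t)

Let x_1 = y, x_2 = y'. Then x_1' = x_2 and x_2' = -17x_1 - 8x_2.
A = [[0,1],[-17,-8]]; det(A-λI) = λ^2 + 8λ + 17.
Eigenvalues λ = -4 ± i.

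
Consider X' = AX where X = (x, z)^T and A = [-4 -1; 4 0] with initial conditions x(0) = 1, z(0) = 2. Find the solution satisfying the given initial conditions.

Coefficient matrix A = [[-4, -1], [4, 0]].
Characteristic polynomial det(A - λI) = λ^2 + 4λ + 4 = 0.
Single eigenvalue λ = -2 with algebraic multiplicity 2.
Eigenvector v = (1,-2); generalized eigenvector w with (A-λI)w=v is (1,-3).
General solution: e^(-2t)[C_1·v + C_2·(t·v + w)].
Applying x(0)=1, z(0)=2 gives C_1=5, C_2=-4.

x(t) = -4te^(-2t) + e^(-2t), z(t) = 8te^(-2t) + 2e^(-2t)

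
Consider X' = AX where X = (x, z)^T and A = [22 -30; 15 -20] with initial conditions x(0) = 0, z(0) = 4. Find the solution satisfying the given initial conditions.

x(t) = -40e^(t)sin(3t), z(t) = -28e^(t)sin(3t) + 4e^(t)cos(3t)

Coefficient matrix A = [[22, -30], [15, -20]].
Characteristic polynomial det(A - λI) = λ^2 - 2λ + 10 = 0.
Eigenvalues λ = 1 ± 3i (complex conjugate pair).
For λ=1+3i: an eigenvector is (1,1) - i(-3,-2) = (1 + 3i, 1 + 2i).
A real fundamental pair from Re and Im of e^((1+3i)t)v: X_1 = e^(t)(cos(3t)·(1,1) + sin(3t)·(-3,-2)), X_2 = e^(t)(sin(3t)·(1,1) - cos(3t)·(-3,-2)).
General solution: c_1X_1 + c_2X_2.
Applying x(0)=0, z(0)=4 gives c_1=12, c_2=-4.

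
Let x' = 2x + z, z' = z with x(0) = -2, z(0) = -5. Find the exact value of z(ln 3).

A = [[2,1],[0,1]]; eigenvalues λ = 2, 1.
Eigenvectors: (-1,0) for λ=2, (-1,1) for λ=1.
From the initial condition, c_1 = 7, c_2 = -5.
z(ln 3) = (7)(3^2)(0) + (-5)(3^1)(1) = -15.

-15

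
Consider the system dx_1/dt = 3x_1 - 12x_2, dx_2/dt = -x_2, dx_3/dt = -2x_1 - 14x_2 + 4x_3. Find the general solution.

Coefficient matrix A = [[3, -12, 0], [0, -1, 0], [-2, -14, 4]].
det(A - λI) = 0 gives eigenvalues λ = -1, 4, 3.
For λ=-1: eigenvector (3,1,4).
For λ=4: eigenvector (0,0,1).
For λ=3: eigenvector (-1,0,-2).
General solution: C_1e^(-t)(3,1,4) + C_2e^(4t)(0,0,1) + C_3e^(3t)(-1,0,-2).

x_1(t) = 3C_1e^(-t) - C_3e^(3t), x_2(t) = C_1e^(-t), x_3(t) = 4C_1e^(-t) + C_2e^(4t) - 2C_3e^(3t)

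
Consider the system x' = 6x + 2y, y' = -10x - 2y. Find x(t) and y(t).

Coefficient matrix A = [[6, 2], [-10, -2]].
Characteristic polynomial det(A - λI) = λ^2 - 4λ + 8 = 0.
Eigenvalues λ = 2 ± 2i (complex conjugate pair).
For λ=2+2i: an eigenvector is (-1,2) - i(0,1) = (-1, 2 - i).
A real fundamental pair from Re and Im of e^((2+2i)t)v: X_1 = e^(2t)(cos(2t)·(-1,2) + sin(2t)·(0,1)), X_2 = e^(2t)(sin(2t)·(-1,2) - cos(2t)·(0,1)).
General solution: K_1X_1 + K_2X_2.

x(t) = -K_1e^(2t)cos(2t) - K_2e^(2t)sin(2t), y(t) = K_1e^(2t)sin(2t) + 2K_1e^(2t)cos(2t) + 2K_2e^(2t)sin(2t) - K_2e^(2t)cos(2t)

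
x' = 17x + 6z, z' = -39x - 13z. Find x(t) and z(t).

x(t) = C_1e^(2t)sin(3t) + C_1e^(2t)cos(3t) + C_2e^(2t)sin(3t) - C_2e^(2t)cos(3t), z(t) = -3C_1e^(2t)sin(3t) - 2C_1e^(2t)cos(3t) - 2C_2e^(2t)sin(3t) + 3C_2e^(2t)cos(3t)

Coefficient matrix A = [[17, 6], [-39, -13]].
Characteristic polynomial det(A - λI) = λ^2 - 4λ + 13 = 0.
Eigenvalues λ = 2 ± 3i (complex conjugate pair).
For λ=2+3i: an eigenvector is (1,-2) - i(1,-3) = (1 - i, -2 + 3i).
A real fundamental pair from Re and Im of e^((2+3i)t)v: X_1 = e^(2t)(cos(3t)·(1,-2) + sin(3t)·(1,-3)), X_2 = e^(2t)(sin(3t)·(1,-2) - cos(3t)·(1,-3)).
General solution: C_1X_1 + C_2X_2.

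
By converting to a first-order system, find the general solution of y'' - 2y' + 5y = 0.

y(t) = c_1e^(t)cos(2t) + c_2e^(t)sin(2t)

Let x_1 = y, x_2 = y'. Then x_1' = x_2 and x_2' = -5x_1 + 2x_2.
A = [[0,1],[-5,2]]; det(A-λI) = λ^2 - 2λ + 5.
Eigenvalues λ = 1 ± 2i.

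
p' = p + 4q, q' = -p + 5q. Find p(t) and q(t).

p(t) = 2K_1e^(3t) + 2K_2te^(3t) - 3K_2e^(3t), q(t) = K_1e^(3t) + K_2te^(3t) - K_2e^(3t)

Coefficient matrix A = [[1, 4], [-1, 5]].
Characteristic polynomial det(A - λI) = λ^2 - 6λ + 9 = 0.
Single eigenvalue λ = 3 with algebraic multiplicity 2.
Eigenvector v = (2,1); generalized eigenvector w with (A-λI)w=v is (-3,-1).
General solution: e^(3t)[K_1·v + K_2·(t·v + w)].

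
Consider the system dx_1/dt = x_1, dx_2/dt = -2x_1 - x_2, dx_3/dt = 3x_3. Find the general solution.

Coefficient matrix A = [[1, 0, 0], [-2, -1, 0], [0, 0, 3]].
det(A - λI) = 0 gives eigenvalues λ = -1, 1, 3.
For λ=-1: eigenvector (0,1,0).
For λ=1: eigenvector (1,-1,0).
For λ=3: eigenvector (0,0,1).
General solution: K_1e^(-t)(0,1,0) + K_2e^(t)(1,-1,0) + K_3e^(3t)(0,0,1).

x_1(t) = K_2e^(t), x_2(t) = K_1e^(-t) - K_2e^(t), x_3(t) = K_3e^(3t)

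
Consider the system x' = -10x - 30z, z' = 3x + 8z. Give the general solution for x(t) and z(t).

Coefficient matrix A = [[-10, -30], [3, 8]].
Characteristic polynomial det(A - λI) = λ^2 + 2λ + 10 = 0.
Eigenvalues λ = -1 ± 3i (complex conjugate pair).
For λ=-1+3i: an eigenvector is (3,-1) - i(1,0) = (3 - i, -1).
A real fundamental pair from Re and Im of e^((-1+3i)t)v: X_1 = e^(-t)(cos(3t)·(3,-1) + sin(3t)·(1,0)), X_2 = e^(-t)(sin(3t)·(3,-1) - cos(3t)·(1,0)).
General solution: C_1X_1 + C_2X_2.

x(t) = C_1e^(-t)sin(3t) + 3C_1e^(-t)cos(3t) + 3C_2e^(-t)sin(3t) - C_2e^(-t)cos(3t), z(t) = -C_1e^(-t)cos(3t) - C_2e^(-t)sin(3t)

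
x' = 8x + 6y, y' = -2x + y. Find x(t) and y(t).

x(t) = 2K_1e^(5t) - 3K_2e^(4t), y(t) = -K_1e^(5t) + 2K_2e^(4t)

Coefficient matrix A = [[8, 6], [-2, 1]].
Characteristic polynomial det(A - λI) = λ^2 - 9λ + 20 = 0.
Eigenvalues λ = 5, 4.
For λ=5: (A-λI) row 1 is [3, 6], so an eigenvector is (2, -1).
For λ=4: (A-λI) row 1 is [4, 6], so an eigenvector is (-3, 2).
General solution: K_1e^(5t)(2,-1) + K_2e^(4t)(-3,2).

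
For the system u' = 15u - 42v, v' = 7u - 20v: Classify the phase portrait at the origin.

A = [[15,-42],[7,-20]]; det(A-λI) = λ^2 + 5λ - 6.
λ = 1, -6: opposite signs.

saddle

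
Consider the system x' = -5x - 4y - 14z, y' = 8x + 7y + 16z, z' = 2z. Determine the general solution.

Coefficient matrix A = [[-5, -4, -14], [8, 7, 16], [0, 0, 2]].
det(A - λI) = 0 gives eigenvalues λ = -1, 3, 2.
For λ=-1: eigenvector (-1,1,0).
For λ=3: eigenvector (-1,2,0).
For λ=2: eigenvector (-2,0,1).
General solution: K_1e^(-t)(-1,1,0) + K_2e^(3t)(-1,2,0) + K_3e^(2t)(-2,0,1).

x(t) = -K_1e^(-t) - K_2e^(3t) - 2K_3e^(2t), y(t) = K_1e^(-t) + 2K_2e^(3t), z(t) = K_3e^(2t)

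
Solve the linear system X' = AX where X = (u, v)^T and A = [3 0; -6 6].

Coefficient matrix A = [[3, 0], [-6, 6]].
Characteristic polynomial det(A - λI) = λ^2 - 9λ + 18 = 0.
Eigenvalues λ = 3, 6.
For λ=3: (A-λI) row 2 is [-6, 3], so an eigenvector is (-1, -2).
For λ=6: (A-λI) row 1 is [-3, 0], so an eigenvector is (0, -1).
General solution: c_1e^(3t)(-1,-2) + c_2e^(6t)(0,-1).

u(t) = -c_1e^(3t), v(t) = -2c_1e^(3t) - c_2e^(6t)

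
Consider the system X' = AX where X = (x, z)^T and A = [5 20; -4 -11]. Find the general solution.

Coefficient matrix A = [[5, 20], [-4, -11]].
Characteristic polynomial det(A - λI) = λ^2 + 6λ + 25 = 0.
Eigenvalues λ = -3 ± 4i (complex conjugate pair).
For λ=-3+4i: an eigenvector is (-2,1) - i(1,0) = (-2 - i, 1).
A real fundamental pair from Re and Im of e^((-3+4i)t)v: X_1 = e^(-3t)(cos(4t)·(-2,1) + sin(4t)·(1,0)), X_2 = e^(-3t)(sin(4t)·(-2,1) - cos(4t)·(1,0)).
General solution: K_1X_1 + K_2X_2.

x(t) = K_1e^(-3t)sin(4t) - 2K_1e^(-3t)cos(4t) - 2K_2e^(-3t)sin(4t) - K_2e^(-3t)cos(4t), z(t) = K_1e^(-3t)cos(4t) + K_2e^(-3t)sin(4t)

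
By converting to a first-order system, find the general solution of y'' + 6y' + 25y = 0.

y(t) = c_1e^(-3t)cos(4t) + c_2e^(-3t)sin(4t)

Let x_1 = y, x_2 = y'. Then x_1' = x_2 and x_2' = -25x_1 - 6x_2.
A = [[0,1],[-25,-6]]; det(A-λI) = λ^2 + 6λ + 25.
Eigenvalues λ = -3 ± 4i.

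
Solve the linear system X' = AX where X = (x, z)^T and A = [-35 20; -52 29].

Coefficient matrix A = [[-35, 20], [-52, 29]].
Characteristic polynomial det(A - λI) = λ^2 + 6λ + 25 = 0.
Eigenvalues λ = -3 ± 4i (complex conjugate pair).
For λ=-3+4i: an eigenvector is (-1,-2) - i(-2,-3) = (-1 + 2i, -2 + 3i).
A real fundamental pair from Re and Im of e^((-3+4i)t)v: X_1 = e^(-3t)(cos(4t)·(-1,-2) + sin(4t)·(-2,-3)), X_2 = e^(-3t)(sin(4t)·(-1,-2) - cos(4t)·(-2,-3)).
General solution: c_1X_1 + c_2X_2.

x(t) = -2c_1e^(-3t)sin(4t) - c_1e^(-3t)cos(4t) - c_2e^(-3t)sin(4t) + 2c_2e^(-3t)cos(4t), z(t) = -3c_1e^(-3t)sin(4t) - 2c_1e^(-3t)cos(4t) - 2c_2e^(-3t)sin(4t) + 3c_2e^(-3t)cos(4t)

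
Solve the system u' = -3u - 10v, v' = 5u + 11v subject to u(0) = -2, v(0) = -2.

u(t) = 34e^(4t)sin(t) - 2e^(4t)cos(t), v(t) = -24e^(4t)sin(t) - 2e^(4t)cos(t)

Coefficient matrix A = [[-3, -10], [5, 11]].
Characteristic polynomial det(A - λI) = λ^2 - 8λ + 17 = 0.
Eigenvalues λ = 4 ± i (complex conjugate pair).
For λ=4+i: an eigenvector is (-1,1) - i(-3,2) = (-1 + 3i, 1 - 2i).
A real fundamental pair from Re and Im of e^((4+i)t)v: X_1 = e^(4t)(cos(t)·(-1,1) + sin(t)·(-3,2)), X_2 = e^(4t)(sin(t)·(-1,1) - cos(t)·(-3,2)).
General solution: K_1X_1 + K_2X_2.
Applying u(0)=-2, v(0)=-2 gives K_1=-10, K_2=-4.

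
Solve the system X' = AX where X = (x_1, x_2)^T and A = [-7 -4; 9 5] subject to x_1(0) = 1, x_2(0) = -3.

x_1(t) = 6te^(-t) + e^(-t), x_2(t) = -9te^(-t) - 3e^(-t)

Coefficient matrix A = [[-7, -4], [9, 5]].
Characteristic polynomial det(A - λI) = λ^2 + 2λ + 1 = 0.
Single eigenvalue λ = -1 with algebraic multiplicity 2.
Eigenvector v = (2,-3); generalized eigenvector w with (A-λI)w=v is (-1,1).
General solution: e^(-t)[C_1·v + C_2·(t·v + w)].
Applying x_1(0)=1, x_2(0)=-3 gives C_1=2, C_2=3.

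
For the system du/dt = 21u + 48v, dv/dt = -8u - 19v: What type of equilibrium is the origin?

saddle

A = [[21,48],[-8,-19]]; det(A-λI) = λ^2 - 2λ - 15.
λ = -3, 5: opposite signs.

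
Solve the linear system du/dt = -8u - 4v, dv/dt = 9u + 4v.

Coefficient matrix A = [[-8, -4], [9, 4]].
Characteristic polynomial det(A - λI) = λ^2 + 4λ + 4 = 0.
Single eigenvalue λ = -2 with algebraic multiplicity 2.
Eigenvector v = (2,-3); generalized eigenvector w with (A-λI)w=v is (-1,1).
General solution: e^(-2t)[C_1·v + C_2·(t·v + w)].

u(t) = 2C_1e^(-2t) + 2C_2te^(-2t) - C_2e^(-2t), v(t) = -3C_1e^(-2t) - 3C_2te^(-2t) + C_2e^(-2t)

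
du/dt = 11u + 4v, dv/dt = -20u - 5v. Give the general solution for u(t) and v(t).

Coefficient matrix A = [[11, 4], [-20, -5]].
Characteristic polynomial det(A - λI) = λ^2 - 6λ + 25 = 0.
Eigenvalues λ = 3 ± 4i (complex conjugate pair).
For λ=3+4i: an eigenvector is (0,-1) - i(-1,2) = (0 + i, -1 - 2i).
A real fundamental pair from Re and Im of e^((3+4i)t)v: X_1 = e^(3t)(cos(4t)·(0,-1) + sin(4t)·(-1,2)), X_2 = e^(3t)(sin(4t)·(0,-1) - cos(4t)·(-1,2)).
General solution: C_1X_1 + C_2X_2.

u(t) = -C_1e^(3t)sin(4t) + C_2e^(3t)cos(4t), v(t) = 2C_1e^(3t)sin(4t) - C_1e^(3t)cos(4t) - C_2e^(3t)sin(4t) - 2C_2e^(3t)cos(4t)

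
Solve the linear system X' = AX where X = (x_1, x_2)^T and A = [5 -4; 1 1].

x_1(t) = -2K_1e^(3t) - 2K_2te^(3t) - K_2e^(3t), x_2(t) = -K_1e^(3t) - K_2te^(3t)

Coefficient matrix A = [[5, -4], [1, 1]].
Characteristic polynomial det(A - λI) = λ^2 - 6λ + 9 = 0.
Single eigenvalue λ = 3 with algebraic multiplicity 2.
Eigenvector v = (-2,-1); generalized eigenvector w with (A-λI)w=v is (-1,0).
General solution: e^(3t)[K_1·v + K_2·(t·v + w)].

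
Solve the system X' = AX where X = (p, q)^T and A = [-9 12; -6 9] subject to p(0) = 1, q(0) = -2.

Coefficient matrix A = [[-9, 12], [-6, 9]].
Characteristic polynomial det(A - λI) = λ^2 - 9 = 0.
Eigenvalues λ = 3, -3.
For λ=3: (A-λI) row 1 is [-12, 12], so an eigenvector is (1, 1).
For λ=-3: (A-λI) row 1 is [-6, 12], so an eigenvector is (-2, -1).
General solution: K_1e^(3t)(1,1) + K_2e^(-3t)(-2,-1).
Applying p(0)=1, q(0)=-2 gives K_1=-5, K_2=-3.

p(t) = -5e^(3t) + 6e^(-3t), q(t) = -5e^(3t) + 3e^(-3t)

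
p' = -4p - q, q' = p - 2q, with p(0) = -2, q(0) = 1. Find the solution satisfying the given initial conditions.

p(t) = te^(-3t) - 2e^(-3t), q(t) = -te^(-3t) + e^(-3t)

Coefficient matrix A = [[-4, -1], [1, -2]].
Characteristic polynomial det(A - λI) = λ^2 + 6λ + 9 = 0.
Single eigenvalue λ = -3 with algebraic multiplicity 2.
Eigenvector v = (-1,1); generalized eigenvector w with (A-λI)w=v is (-1,2).
General solution: e^(-3t)[C_1·v + C_2·(t·v + w)].
Applying p(0)=-2, q(0)=1 gives C_1=3, C_2=-1.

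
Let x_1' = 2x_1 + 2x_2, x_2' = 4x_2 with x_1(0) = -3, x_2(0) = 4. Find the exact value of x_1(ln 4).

A = [[2,2],[0,4]]; eigenvalues λ = 2, 4.
Eigenvectors: (-1,0) for λ=2, (1,1) for λ=4.
From the initial condition, c_1 = 7, c_2 = 4.
x_1(ln 4) = (7)(4^2)(-1) + (4)(4^4)(1) = 912.

912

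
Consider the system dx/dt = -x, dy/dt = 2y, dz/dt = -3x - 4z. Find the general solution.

Coefficient matrix A = [[-1, 0, 0], [0, 2, 0], [-3, 0, -4]].
det(A - λI) = 0 gives eigenvalues λ = -1, 2, -4.
For λ=-1: eigenvector (1,0,-1).
For λ=2: eigenvector (0,1,0).
For λ=-4: eigenvector (0,0,1).
General solution: C_1e^(-t)(1,0,-1) + C_2e^(2t)(0,1,0) + C_3e^(-4t)(0,0,1).

x(t) = C_1e^(-t), y(t) = C_2e^(2t), z(t) = -C_1e^(-t) + C_3e^(-4t)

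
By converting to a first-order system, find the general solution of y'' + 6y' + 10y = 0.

y(t) = K_1e^(-3t)cos(t) + K_2e^(-3t)sin(t)

Let x_1 = y, x_2 = y'. Then x_1' = x_2 and x_2' = -10x_1 - 6x_2.
A = [[0,1],[-10,-6]]; det(A-λI) = λ^2 + 6λ + 10.
Eigenvalues λ = -3 ± i.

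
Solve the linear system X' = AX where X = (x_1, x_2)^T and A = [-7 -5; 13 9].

x_1(t) = C_1e^(t)sin(t) - 2C_1e^(t)cos(t) - 2C_2e^(t)sin(t) - C_2e^(t)cos(t), x_2(t) = -2C_1e^(t)sin(t) + 3C_1e^(t)cos(t) + 3C_2e^(t)sin(t) + 2C_2e^(t)cos(t)

Coefficient matrix A = [[-7, -5], [13, 9]].
Characteristic polynomial det(A - λI) = λ^2 - 2λ + 2 = 0.
Eigenvalues λ = 1 ± i (complex conjugate pair).
For λ=1+i: an eigenvector is (-2,3) - i(1,-2) = (-2 - i, 3 + 2i).
A real fundamental pair from Re and Im of e^((1+i)t)v: X_1 = e^(t)(cos(t)·(-2,3) + sin(t)·(1,-2)), X_2 = e^(t)(sin(t)·(-2,3) - cos(t)·(1,-2)).
General solution: C_1X_1 + C_2X_2.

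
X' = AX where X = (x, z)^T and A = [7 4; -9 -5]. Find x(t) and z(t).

x(t) = -2K_1e^(t) - 2K_2te^(t) + K_2e^(t), z(t) = 3K_1e^(t) + 3K_2te^(t) - 2K_2e^(t)

Coefficient matrix A = [[7, 4], [-9, -5]].
Characteristic polynomial det(A - λI) = λ^2 - 2λ + 1 = 0.
Single eigenvalue λ = 1 with algebraic multiplicity 2.
Eigenvector v = (-2,3); generalized eigenvector w with (A-λI)w=v is (1,-2).
General solution: e^(t)[K_1·v + K_2·(t·v + w)].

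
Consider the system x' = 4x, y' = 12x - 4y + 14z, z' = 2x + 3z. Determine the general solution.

x(t) = c_3e^(4t), y(t) = 2c_1e^(3t) + c_2e^(-4t) + 5c_3e^(4t), z(t) = c_1e^(3t) + 2c_3e^(4t)

Coefficient matrix A = [[4, 0, 0], [12, -4, 14], [2, 0, 3]].
det(A - λI) = 0 gives eigenvalues λ = 3, -4, 4.
For λ=3: eigenvector (0,2,1).
For λ=-4: eigenvector (0,1,0).
For λ=4: eigenvector (1,5,2).
General solution: c_1e^(3t)(0,2,1) + c_2e^(-4t)(0,1,0) + c_3e^(4t)(1,5,2).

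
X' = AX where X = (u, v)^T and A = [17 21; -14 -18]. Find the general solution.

Coefficient matrix A = [[17, 21], [-14, -18]].
Characteristic polynomial det(A - λI) = λ^2 + λ - 12 = 0.
Eigenvalues λ = -4, 3.
For λ=-4: (A-λI) row 1 is [21, 21], so an eigenvector is (1, -1).
For λ=3: (A-λI) row 1 is [14, 21], so an eigenvector is (-3, 2).
General solution: c_1e^(-4t)(1,-1) + c_2e^(3t)(-3,2).

u(t) = c_1e^(-4t) - 3c_2e^(3t), v(t) = -c_1e^(-4t) + 2c_2e^(3t)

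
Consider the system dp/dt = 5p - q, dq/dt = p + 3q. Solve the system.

p(t) = -K_1e^(4t) - K_2te^(4t) + 2K_2e^(4t), q(t) = -K_1e^(4t) - K_2te^(4t) + 3K_2e^(4t)

Coefficient matrix A = [[5, -1], [1, 3]].
Characteristic polynomial det(A - λI) = λ^2 - 8λ + 16 = 0.
Single eigenvalue λ = 4 with algebraic multiplicity 2.
Eigenvector v = (-1,-1); generalized eigenvector w with (A-λI)w=v is (2,3).
General solution: e^(4t)[K_1·v + K_2·(t·v + w)].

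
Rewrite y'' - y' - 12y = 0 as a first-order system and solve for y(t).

Let x_1 = y, x_2 = y'. Then x_1' = x_2 and x_2' = 12x_1 + x_2.
A = [[0,1],[12,1]]; det(A-λI) = λ^2 - λ - 12.
Eigenvalues λ = -3, 4 with eigenvectors (1,-3), (1,4).

y(t) = c_1e^(-3t) + c_2e^(4t)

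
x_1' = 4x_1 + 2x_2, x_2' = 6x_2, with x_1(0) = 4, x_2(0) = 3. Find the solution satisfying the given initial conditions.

Coefficient matrix A = [[4, 2], [0, 6]].
Characteristic polynomial det(A - λI) = λ^2 - 10λ + 24 = 0.
Eigenvalues λ = 4, 6.
For λ=4: (A-λI) row 1 is [0, 2], so an eigenvector is (-1, 0).
For λ=6: (A-λI) row 1 is [-2, 2], so an eigenvector is (1, 1).
General solution: c_1e^(4t)(-1,0) + c_2e^(6t)(1,1).
Applying x_1(0)=4, x_2(0)=3 gives c_1=-1, c_2=3.

x_1(t) = 3e^(6t) + e^(4t), x_2(t) = 3e^(6t)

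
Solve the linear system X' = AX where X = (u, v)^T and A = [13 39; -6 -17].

u(t) = -3K_1e^(-2t)sin(3t) + 2K_1e^(-2t)cos(3t) + 2K_2e^(-2t)sin(3t) + 3K_2e^(-2t)cos(3t), v(t) = K_1e^(-2t)sin(3t) - K_1e^(-2t)cos(3t) - K_2e^(-2t)sin(3t) - K_2e^(-2t)cos(3t)

Coefficient matrix A = [[13, 39], [-6, -17]].
Characteristic polynomial det(A - λI) = λ^2 + 4λ + 13 = 0.
Eigenvalues λ = -2 ± 3i (complex conjugate pair).
For λ=-2+3i: an eigenvector is (2,-1) - i(-3,1) = (2 + 3i, -1 - i).
A real fundamental pair from Re and Im of e^((-2+3i)t)v: X_1 = e^(-2t)(cos(3t)·(2,-1) + sin(3t)·(-3,1)), X_2 = e^(-2t)(sin(3t)·(2,-1) - cos(3t)·(-3,1)).
General solution: K_1X_1 + K_2X_2.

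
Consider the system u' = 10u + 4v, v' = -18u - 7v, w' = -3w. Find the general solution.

Coefficient matrix A = [[10, 4, 0], [-18, -7, 0], [0, 0, -3]].
det(A - λI) = 0 gives eigenvalues λ = 2, -3, 1.
For λ=2: eigenvector (1,-2,0).
For λ=-3: eigenvector (0,0,1).
For λ=1: eigenvector (-4,9,0).
General solution: c_1e^(2t)(1,-2,0) + c_2e^(-3t)(0,0,1) + c_3e^(t)(-4,9,0).

u(t) = c_1e^(2t) - 4c_3e^(t), v(t) = -2c_1e^(2t) + 9c_3e^(t), w(t) = c_2e^(-3t)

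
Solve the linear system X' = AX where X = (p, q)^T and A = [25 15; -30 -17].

p(t) = -2K_1e^(4t)sin(3t) - K_1e^(4t)cos(3t) - K_2e^(4t)sin(3t) + 2K_2e^(4t)cos(3t), q(t) = 3K_1e^(4t)sin(3t) + K_1e^(4t)cos(3t) + K_2e^(4t)sin(3t) - 3K_2e^(4t)cos(3t)

Coefficient matrix A = [[25, 15], [-30, -17]].
Characteristic polynomial det(A - λI) = λ^2 - 8λ + 25 = 0.
Eigenvalues λ = 4 ± 3i (complex conjugate pair).
For λ=4+3i: an eigenvector is (-1,1) - i(-2,3) = (-1 + 2i, 1 - 3i).
A real fundamental pair from Re and Im of e^((4+3i)t)v: X_1 = e^(4t)(cos(3t)·(-1,1) + sin(3t)·(-2,3)), X_2 = e^(4t)(sin(3t)·(-1,1) - cos(3t)·(-2,3)).
General solution: K_1X_1 + K_2X_2.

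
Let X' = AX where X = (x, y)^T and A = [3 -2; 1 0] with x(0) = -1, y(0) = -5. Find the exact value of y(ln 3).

A = [[3,-2],[1,0]]; eigenvalues λ = 2, 1.
Eigenvectors: (-2,-1) for λ=2, (1,1) for λ=1.
From the initial condition, c_1 = -4, c_2 = -9.
y(ln 3) = (-4)(3^2)(-1) + (-9)(3^1)(1) = 9.

9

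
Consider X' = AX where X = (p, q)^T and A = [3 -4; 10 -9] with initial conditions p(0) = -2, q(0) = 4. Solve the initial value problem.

p(t) = -14e^(-3t)sin(2t) - 2e^(-3t)cos(2t), q(t) = -22e^(-3t)sin(2t) + 4e^(-3t)cos(2t)

Coefficient matrix A = [[3, -4], [10, -9]].
Characteristic polynomial det(A - λI) = λ^2 + 6λ + 13 = 0.
Eigenvalues λ = -3 ± 2i (complex conjugate pair).
For λ=-3+2i: an eigenvector is (1,1) - i(1,2) = (1 - i, 1 - 2i).
A real fundamental pair from Re and Im of e^((-3+2i)t)v: X_1 = e^(-3t)(cos(2t)·(1,1) + sin(2t)·(1,2)), X_2 = e^(-3t)(sin(2t)·(1,1) - cos(2t)·(1,2)).
General solution: K_1X_1 + K_2X_2.
Applying p(0)=-2, q(0)=4 gives K_1=-8, K_2=-6.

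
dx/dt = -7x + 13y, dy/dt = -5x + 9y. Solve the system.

Coefficient matrix A = [[-7, 13], [-5, 9]].
Characteristic polynomial det(A - λI) = λ^2 - 2λ + 2 = 0.
Eigenvalues λ = 1 ± i (complex conjugate pair).
For λ=1+i: an eigenvector is (3,2) - i(2,1) = (3 - 2i, 2 - i).
A real fundamental pair from Re and Im of e^((1+i)t)v: X_1 = e^(t)(cos(t)·(3,2) + sin(t)·(2,1)), X_2 = e^(t)(sin(t)·(3,2) - cos(t)·(2,1)).
General solution: K_1X_1 + K_2X_2.

x(t) = 2K_1e^(t)sin(t) + 3K_1e^(t)cos(t) + 3K_2e^(t)sin(t) - 2K_2e^(t)cos(t), y(t) = K_1e^(t)sin(t) + 2K_1e^(t)cos(t) + 2K_2e^(t)sin(t) - K_2e^(t)cos(t)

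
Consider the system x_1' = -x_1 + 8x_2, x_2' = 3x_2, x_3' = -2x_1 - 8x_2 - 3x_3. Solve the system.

Coefficient matrix A = [[-1, 8, 0], [0, 3, 0], [-2, -8, -3]].
det(A - λI) = 0 gives eigenvalues λ = -1, 3, -3.
For λ=-1: eigenvector (1,0,-1).
For λ=3: eigenvector (2,1,-2).
For λ=-3: eigenvector (0,0,1).
General solution: C_1e^(-t)(1,0,-1) + C_2e^(3t)(2,1,-2) + C_3e^(-3t)(0,0,1).

x_1(t) = C_1e^(-t) + 2C_2e^(3t), x_2(t) = C_2e^(3t), x_3(t) = -C_1e^(-t) - 2C_2e^(3t) + C_3e^(-3t)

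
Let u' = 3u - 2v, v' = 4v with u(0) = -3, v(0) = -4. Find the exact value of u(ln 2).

40

A = [[3,-2],[0,4]]; eigenvalues λ = 4, 3.
Eigenvectors: (-2,1) for λ=4, (-1,0) for λ=3.
From the initial condition, c_1 = -4, c_2 = 11.
u(ln 2) = (-4)(2^4)(-2) + (11)(2^3)(-1) = 40.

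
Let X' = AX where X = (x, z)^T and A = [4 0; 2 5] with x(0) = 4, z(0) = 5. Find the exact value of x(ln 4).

1024

A = [[4,0],[2,5]]; eigenvalues λ = 4, 5.
Eigenvectors: (1,-2) for λ=4, (0,1) for λ=5.
From the initial condition, c_1 = 4, c_2 = 13.
x(ln 4) = (4)(4^4)(1) + (13)(4^5)(0) = 1024.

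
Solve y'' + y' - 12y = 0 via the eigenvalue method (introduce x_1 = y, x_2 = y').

y(t) = C_1e^(3t) + C_2e^(-4t)

Let x_1 = y, x_2 = y'. Then x_1' = x_2 and x_2' = 12x_1 - x_2.
A = [[0,1],[12,-1]]; det(A-λI) = λ^2 + λ - 12.
Eigenvalues λ = 3, -4 with eigenvectors (1,3), (1,-4).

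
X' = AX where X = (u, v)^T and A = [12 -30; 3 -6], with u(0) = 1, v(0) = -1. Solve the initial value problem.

u(t) = 13e^(3t)sin(3t) + e^(3t)cos(3t), v(t) = 4e^(3t)sin(3t) - e^(3t)cos(3t)

Coefficient matrix A = [[12, -30], [3, -6]].
Characteristic polynomial det(A - λI) = λ^2 - 6λ + 18 = 0.
Eigenvalues λ = 3 ± 3i (complex conjugate pair).
For λ=3+3i: an eigenvector is (1,0) - i(3,1) = (1 - 3i, 0 - i).
A real fundamental pair from Re and Im of e^((3+3i)t)v: X_1 = e^(3t)(cos(3t)·(1,0) + sin(3t)·(3,1)), X_2 = e^(3t)(sin(3t)·(1,0) - cos(3t)·(3,1)).
General solution: K_1X_1 + K_2X_2.
Applying u(0)=1, v(0)=-1 gives K_1=4, K_2=1.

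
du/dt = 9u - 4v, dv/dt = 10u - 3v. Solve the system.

Coefficient matrix A = [[9, -4], [10, -3]].
Characteristic polynomial det(A - λI) = λ^2 - 6λ + 13 = 0.
Eigenvalues λ = 3 ± 2i (complex conjugate pair).
For λ=3+2i: an eigenvector is (1,2) - i(-1,-1) = (1 + i, 2 + i).
A real fundamental pair from Re and Im of e^((3+2i)t)v: X_1 = e^(3t)(cos(2t)·(1,2) + sin(2t)·(-1,-1)), X_2 = e^(3t)(sin(2t)·(1,2) - cos(2t)·(-1,-1)).
General solution: C_1X_1 + C_2X_2.

u(t) = -C_1e^(3t)sin(2t) + C_1e^(3t)cos(2t) + C_2e^(3t)sin(2t) + C_2e^(3t)cos(2t), v(t) = -C_1e^(3t)sin(2t) + 2C_1e^(3t)cos(2t) + 2C_2e^(3t)sin(2t) + C_2e^(3t)cos(2t)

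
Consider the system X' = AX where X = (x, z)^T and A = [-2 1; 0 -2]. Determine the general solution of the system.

x(t) = -C_1e^(-2t) - C_2te^(-2t) - 3C_2e^(-2t), z(t) = -C_2e^(-2t)

Coefficient matrix A = [[-2, 1], [0, -2]].
Characteristic polynomial det(A - λI) = λ^2 + 4λ + 4 = 0.
Single eigenvalue λ = -2 with algebraic multiplicity 2.
Eigenvector v = (-1,0); generalized eigenvector w with (A-λI)w=v is (-3,-1).
General solution: e^(-2t)[C_1·v + C_2·(t·v + w)].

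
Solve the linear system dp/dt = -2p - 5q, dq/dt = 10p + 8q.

Coefficient matrix A = [[-2, -5], [10, 8]].
Characteristic polynomial det(A - λI) = λ^2 - 6λ + 34 = 0.
Eigenvalues λ = 3 ± 5i (complex conjugate pair).
For λ=3+5i: an eigenvector is (0,-1) - i(1,-1) = (0 - i, -1 + i).
A real fundamental pair from Re and Im of e^((3+5i)t)v: X_1 = e^(3t)(cos(5t)·(0,-1) + sin(5t)·(1,-1)), X_2 = e^(3t)(sin(5t)·(0,-1) - cos(5t)·(1,-1)).
General solution: C_1X_1 + C_2X_2.

p(t) = C_1e^(3t)sin(5t) - C_2e^(3t)cos(5t), q(t) = -C_1e^(3t)sin(5t) - C_1e^(3t)cos(5t) - C_2e^(3t)sin(5t) + C_2e^(3t)cos(5t)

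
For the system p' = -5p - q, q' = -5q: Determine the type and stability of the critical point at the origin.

stable improper node

A = [[-5,-1],[0,-5]]; det(A-λI) = λ^2 + 10λ + 25.
repeated λ = -5 with a single eigenvector.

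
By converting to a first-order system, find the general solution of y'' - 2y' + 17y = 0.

y(t) = K_1e^(t)cos(4t) + K_2e^(t)sin(4t)

Let x_1 = y, x_2 = y'. Then x_1' = x_2 and x_2' = -17x_1 + 2x_2.
A = [[0,1],[-17,2]]; det(A-λI) = λ^2 - 2λ + 17.
Eigenvalues λ = 1 ± 4i.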